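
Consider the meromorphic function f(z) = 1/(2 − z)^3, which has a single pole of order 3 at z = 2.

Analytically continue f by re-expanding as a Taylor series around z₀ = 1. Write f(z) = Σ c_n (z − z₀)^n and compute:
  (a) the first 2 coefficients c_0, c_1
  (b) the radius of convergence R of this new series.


Let w = z − z₀, so z = z₀ + w.
Then 2 − z = 2 − (z₀ + w) = (2 − z₀) − w = 1 − w.
f(z) = 1/(1 − w)^3 = (1/(1)^3) · (1 − w/(1))^{−3}.
By the binomial series (1−u)^{−3} = Σ_{n≥0} C(n+2, 2) u^n for |u|<1, with u = w/(1):
  c_n = C(n+2, 2) / (1)^(n+3).
  c_0 = 1/(1)^3 = 1.
  c_1 = 3/(1)^4 = 3.
The series is valid for |w/d| < 1, i.e. |z − z₀| < |d|.
Radius of convergence: R = |2 − z₀| = |1| = 1 (distance from z₀ to the singularity z = 2).

c_0 = 1, c_1 = 3; R = 1.


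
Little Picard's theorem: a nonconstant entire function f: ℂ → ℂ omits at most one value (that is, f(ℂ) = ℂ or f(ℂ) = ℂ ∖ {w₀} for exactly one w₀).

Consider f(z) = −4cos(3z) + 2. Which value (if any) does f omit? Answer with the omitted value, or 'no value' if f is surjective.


Little Picard bounds the complement of f(ℂ) to at most one point.
cos is entire and surjective onto ℂ: for every w ∈ ℂ, cos(ζ) = w has a solution ζ ∈ ℂ (e.g., via the complex inverse arccos). With ζ = 3z this gives z = ζ/(3). Then -4·cos(3z) takes every value in -4·ℂ = ℂ, and adding 2 is a bijection of ℂ. So f is surjective and omits no value. (Note: only on the real line is cos bounded by [−1, 1].)

Omitted value: no value.


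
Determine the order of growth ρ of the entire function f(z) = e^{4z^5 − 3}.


|e^{4z^5 − 3}| = e^{Re(4·z^5) + -3} ≤ e^{4|z|^5 + -3} = e^{4r^5 + -3} on |z| = r, so ρ ≤ 5. Choosing z on |z|=r so that 4·z^5 is real positive (always possible by picking arg z appropriately) gives |f(z)| = e^{4r^5 + -3}, matching the bound. The additive constant -3 does not affect log log M(r) ~ 5·log r. Hence ρ = 5.
Therefore ρ = 5.

Order ρ = 5.


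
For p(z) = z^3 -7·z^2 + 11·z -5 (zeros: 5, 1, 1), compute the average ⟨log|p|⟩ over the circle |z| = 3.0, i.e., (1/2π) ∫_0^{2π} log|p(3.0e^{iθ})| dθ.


Zeros: 1, 1, 5; r = 3.0.
Inside |z| < r: 1, 1. Outside (|z| ≥ r): 5.
p(0) = -5, so log|p(0)| = log(5) = 1.6094.
Apply Jensen: I(r) = log|p(0)| + Σ_k log(r/|z_k|), summed over zeros inside |z| < r.
  log(r/|z_k|) for z_k = 1: log(3.0/1) = 1.0986
  log(r/|z_k|) for z_k = 1: log(3.0/1) = 1.0986
  Outside zeros (5) contribute nothing to the Jensen sum.
Sum over inside zeros: 2.1972.
I(r) = log|p(0)| + (inside sum) = 1.6094 + 2.1972 = 3.8067.
Note: since some zeros are outside |z| ≤ r, the simplified n·log(r) form does NOT apply — only the inside zeros contribute.

I(r) ≈ 3.8067.


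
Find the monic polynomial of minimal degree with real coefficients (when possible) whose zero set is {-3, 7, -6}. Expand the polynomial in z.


The polynomial is p(z) = ∏_{α ∈ S} (z − α), where S = {-3, 7, -6}.
Expanding the product yields: p(z) = z^3 + 2·z^2 -45·z -126.
The resulting polynomial has degree 3 and real coefficients as required.

p(z) = z^3 + 2·z^2 -45·z -126.


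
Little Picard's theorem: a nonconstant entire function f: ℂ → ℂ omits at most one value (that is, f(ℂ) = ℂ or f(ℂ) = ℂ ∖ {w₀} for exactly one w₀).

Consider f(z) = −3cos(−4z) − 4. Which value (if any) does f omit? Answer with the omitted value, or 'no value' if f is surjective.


Little Picard bounds the complement of f(ℂ) to at most one point.
cos is entire and surjective onto ℂ: for every w ∈ ℂ, cos(ζ) = w has a solution ζ ∈ ℂ (e.g., via the complex inverse arccos). With ζ = −4z this gives z = ζ/(-4). Then -3·cos(−4z) takes every value in -3·ℂ = ℂ, and adding -4 is a bijection of ℂ. So f is surjective and omits no value. (Note: only on the real line is cos bounded by [−1, 1].)

Omitted value: no value.


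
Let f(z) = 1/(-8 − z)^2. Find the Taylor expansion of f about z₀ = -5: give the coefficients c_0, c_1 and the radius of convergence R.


Let w = z − z₀, so z = z₀ + w.
Then -8 − z = -8 − (z₀ + w) = (-8 − z₀) − w = -3 − w.
f(z) = 1/(-3 − w)^2 = (1/(-3)^2) · (1 − w/(-3))^{−2}.
By the binomial series (1−u)^{−2} = Σ_{n≥0} C(n+1, 1) u^n for |u|<1, with u = w/(-3):
  c_n = C(n+1, 1) / (-3)^(n+2).
  c_0 = 1/(-3)^2 = 1/9.
  c_1 = 2/(-3)^3 = -2/27.
The series is valid for |w/d| < 1, i.e. |z − z₀| < |d|.
Radius of convergence: R = |-8 − z₀| = |-3| = 3 (distance from z₀ to the singularity z = -8).

c_0 = 1/9, c_1 = -2/27; R = 3.


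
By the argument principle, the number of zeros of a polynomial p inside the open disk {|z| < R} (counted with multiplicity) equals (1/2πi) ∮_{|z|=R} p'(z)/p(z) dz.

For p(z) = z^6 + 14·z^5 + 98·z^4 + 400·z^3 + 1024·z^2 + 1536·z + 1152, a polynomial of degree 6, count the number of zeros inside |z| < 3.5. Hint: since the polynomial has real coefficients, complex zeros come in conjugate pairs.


The zeros of p are: (-2 + 2i), (-2 - 2i), (-3 + 3i), (-3 - 3i), (-2 + 2i), (-2 - 2i).
Their magnitudes are: 2.828, 2.828, 4.243, 4.243, 2.828, 2.828.
Zeros with |z| < R = 3.5: (-2 + 2i), (-2 - 2i), (-2 + 2i), (-2 - 2i).
Count = 4.
By the argument principle, (1/2πi) ∮_{|z|=R} p'(z)/p(z) dz equals exactly this count.

Number of zeros inside |z| < 3.5: 4.


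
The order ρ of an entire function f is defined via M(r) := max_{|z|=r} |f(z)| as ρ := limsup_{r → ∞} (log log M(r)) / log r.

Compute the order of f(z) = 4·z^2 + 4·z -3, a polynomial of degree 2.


|f(z)| ≤ Σ|c_k|·r^k = O(r^2) as r → ∞. Polynomial growth is O(e^{r^ε}) for every ε > 0 (since r^2/e^{r^ε} → 0), so ρ ≤ ε for all ε > 0, i.e. ρ = 0. Every nonconstant polynomial has order 0.
Therefore ρ = 0.

Order ρ = 0.


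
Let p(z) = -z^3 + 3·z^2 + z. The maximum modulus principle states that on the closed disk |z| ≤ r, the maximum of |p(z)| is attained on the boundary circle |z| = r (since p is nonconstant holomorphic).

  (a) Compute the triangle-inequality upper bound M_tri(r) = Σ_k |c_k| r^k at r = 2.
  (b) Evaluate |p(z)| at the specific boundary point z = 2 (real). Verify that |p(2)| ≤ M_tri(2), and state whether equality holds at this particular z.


Coefficients: c_0 = 0, c_1 = 1, c_2 = 3, c_3 = -1. Radius r = 2.
Part (a). Triangle bound: M_tri(r) = Σ_k |c_k| r^k
  = |0|·2^0 + |1|·2^1 + |3|·2^2 + |-1|·2^3
  = 0 + 2 + 12 + 8 = 22.
This bounds M(r) := max_{|z|=r} |p(z)| from above; equality holds iff all terms c_k z^k can be made to align in phase at a single z on |z|=r.
Part (b). At z = 2 (real, on the circle |z| = r):
  p(2) = (0)·2^0 + (1)·2^1 + (3)·2^2 + (-1)·2^3 = 6.
  |p(2)| = 6.
Check: |p(2)| = 6 ≤ 22 = M_tri(2). ✓ Equality does not hold at z = 2 (the coefficients have mixed signs, so the terms do not all align in phase there).

M_tri(2) = 22; |p(2)| = 6; equality at z=2: no.


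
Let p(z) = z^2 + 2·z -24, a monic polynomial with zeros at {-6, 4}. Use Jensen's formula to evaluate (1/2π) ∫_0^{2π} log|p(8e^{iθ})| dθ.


Zeros: -6, 4; r = 8.
Inside |z| < r: -6, 4. Outside (|z| ≥ r): ∅.
p(0) = -24, so log|p(0)| = log(24) = 3.1781.
Apply Jensen: I(r) = log|p(0)| + Σ_k log(r/|z_k|), summed over zeros inside |z| < r.
  log(r/|z_k|) for z_k = -6: log(8/6) = 0.2877
  log(r/|z_k|) for z_k = 4: log(8/4) = 0.6931
Sum over inside zeros: 0.9808.
I(r) = log|p(0)| + (inside sum) = 3.1781 + 0.9808 = 4.1589.
Closed form (all zeros inside, monic): I(r) = n·log(r) = 2·log(8) = 4.1589. ✓

I(r) ≈ 4.1589.


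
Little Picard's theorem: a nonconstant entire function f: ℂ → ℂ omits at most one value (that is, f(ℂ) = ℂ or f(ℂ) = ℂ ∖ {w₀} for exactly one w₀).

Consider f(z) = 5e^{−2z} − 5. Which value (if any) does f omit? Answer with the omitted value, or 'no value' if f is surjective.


Little Picard bounds the complement of f(ℂ) to at most one point.
e^{−2z} is never zero on ℂ, so 5·e^{−2z} takes every value in ℂ ∖ {0}. Adding -5 shifts the range to ℂ ∖ {-5}. Thus f omits exactly the value -5.

Omitted value: -5.


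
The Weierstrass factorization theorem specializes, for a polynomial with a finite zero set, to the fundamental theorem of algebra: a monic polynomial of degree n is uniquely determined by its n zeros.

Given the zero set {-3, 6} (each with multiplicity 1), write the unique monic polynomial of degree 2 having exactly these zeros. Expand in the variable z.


The polynomial is p(z) = ∏_{α ∈ S} (z − α), where S = {-3, 6}.
Expanding the product yields: p(z) = z^2 -3·z -18.
The resulting polynomial has degree 2 and real coefficients as required.

p(z) = z^2 -3·z -18.


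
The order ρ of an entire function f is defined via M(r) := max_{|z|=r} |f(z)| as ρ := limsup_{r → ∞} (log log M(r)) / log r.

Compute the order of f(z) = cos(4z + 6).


cos(w) is a linear combination of e^{iw} and e^{−iw} (or e^w, e^{−w} in the hyperbolic case), so |cos(w)| ≤ e^{|w|}. With w = 4z + 6, |w| ≤ 4|z| + 6 = 4r + 6 on |z| = r, giving M(r) ≤ e^{4r + 6}, so ρ ≤ 1. On a suitable ray (z = it for sin/cos; z = t for sinh/cosh, t real → ∞), |cos(4z + 6)| grows like e^{4|t|}/2, so ρ ≥ 1. Hence ρ = 1.
Therefore ρ = 1.

Order ρ = 1.


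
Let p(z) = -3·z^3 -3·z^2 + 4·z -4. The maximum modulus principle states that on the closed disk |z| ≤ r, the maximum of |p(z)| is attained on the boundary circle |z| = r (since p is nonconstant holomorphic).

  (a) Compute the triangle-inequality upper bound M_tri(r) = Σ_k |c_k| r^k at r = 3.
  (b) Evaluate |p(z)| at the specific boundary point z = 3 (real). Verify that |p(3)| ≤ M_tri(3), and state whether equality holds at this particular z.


Coefficients: c_0 = -4, c_1 = 4, c_2 = -3, c_3 = -3. Radius r = 3.
Part (a). Triangle bound: M_tri(r) = Σ_k |c_k| r^k
  = |-4|·3^0 + |4|·3^1 + |-3|·3^2 + |-3|·3^3
  = 4 + 12 + 27 + 81 = 124.
This bounds M(r) := max_{|z|=r} |p(z)| from above; equality holds iff all terms c_k z^k can be made to align in phase at a single z on |z|=r.
Part (b). At z = 3 (real, on the circle |z| = r):
  p(3) = (-4)·3^0 + (4)·3^1 + (-3)·3^2 + (-3)·3^3 = -100.
  |p(3)| = 100.
Check: |p(3)| = 100 ≤ 124 = M_tri(3). ✓ Equality does not hold at z = 3 (the coefficients have mixed signs, so the terms do not all align in phase there).

M_tri(3) = 124; |p(3)| = 100; equality at z=3: no.


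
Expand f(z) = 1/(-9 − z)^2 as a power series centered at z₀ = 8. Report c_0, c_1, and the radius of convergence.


Let w = z − z₀, so z = z₀ + w.
Then -9 − z = -9 − (z₀ + w) = (-9 − z₀) − w = -17 − w.
f(z) = 1/(-17 − w)^2 = (1/(-17)^2) · (1 − w/(-17))^{−2}.
By the binomial series (1−u)^{−2} = Σ_{n≥0} C(n+1, 1) u^n for |u|<1, with u = w/(-17):
  c_n = C(n+1, 1) / (-17)^(n+2).
  c_0 = 1/(-17)^2 = 1/289.
  c_1 = 2/(-17)^3 = -2/4913.
The series is valid for |w/d| < 1, i.e. |z − z₀| < |d|.
Radius of convergence: R = |-9 − z₀| = |-17| = 17 (distance from z₀ to the singularity z = -9).

c_0 = 1/289, c_1 = -2/4913; R = 17.


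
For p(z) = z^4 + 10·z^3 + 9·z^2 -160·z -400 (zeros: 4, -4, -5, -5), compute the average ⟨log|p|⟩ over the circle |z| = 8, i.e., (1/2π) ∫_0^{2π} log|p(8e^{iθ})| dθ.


Zeros: -5, -5, -4, 4; r = 8.
Inside |z| < r: -5, -5, -4, 4. Outside (|z| ≥ r): ∅.
p(0) = -400, so log|p(0)| = log(400) = 5.9915.
Apply Jensen: I(r) = log|p(0)| + Σ_k log(r/|z_k|), summed over zeros inside |z| < r.
  log(r/|z_k|) for z_k = 4: log(8/4) = 0.6931
  log(r/|z_k|) for z_k = -4: log(8/4) = 0.6931
  log(r/|z_k|) for z_k = -5: log(8/5) = 0.4700
  log(r/|z_k|) for z_k = -5: log(8/5) = 0.4700
Sum over inside zeros: 2.3263.
I(r) = log|p(0)| + (inside sum) = 5.9915 + 2.3263 = 8.3178.
Closed form (all zeros inside, monic): I(r) = n·log(r) = 4·log(8) = 8.3178. ✓

I(r) ≈ 8.3178.


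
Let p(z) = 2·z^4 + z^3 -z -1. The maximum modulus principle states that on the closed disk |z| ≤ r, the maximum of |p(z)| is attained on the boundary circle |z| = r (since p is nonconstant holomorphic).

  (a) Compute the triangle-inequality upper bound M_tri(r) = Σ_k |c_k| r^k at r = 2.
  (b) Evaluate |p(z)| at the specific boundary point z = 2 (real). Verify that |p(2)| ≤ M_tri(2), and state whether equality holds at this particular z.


Coefficients: c_0 = -1, c_1 = -1, c_2 = 0, c_3 = 1, c_4 = 2. Radius r = 2.
Part (a). Triangle bound: M_tri(r) = Σ_k |c_k| r^k
  = |-1|·2^0 + |-1|·2^1 + |0|·2^2 + |1|·2^3 + |2|·2^4
  = 1 + 2 + 0 + 8 + 32 = 43.
This bounds M(r) := max_{|z|=r} |p(z)| from above; equality holds iff all terms c_k z^k can be made to align in phase at a single z on |z|=r.
Part (b). At z = 2 (real, on the circle |z| = r):
  p(2) = (-1)·2^0 + (-1)·2^1 + (0)·2^2 + (1)·2^3 + (2)·2^4 = 37.
  |p(2)| = 37.
Check: |p(2)| = 37 ≤ 43 = M_tri(2). ✓ Equality does not hold at z = 2 (the coefficients have mixed signs, so the terms do not all align in phase there).

M_tri(2) = 43; |p(2)| = 37; equality at z=2: no.


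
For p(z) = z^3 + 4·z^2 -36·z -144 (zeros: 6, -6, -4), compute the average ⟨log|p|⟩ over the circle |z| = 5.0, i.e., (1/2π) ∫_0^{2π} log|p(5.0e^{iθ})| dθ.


Zeros: -6, -4, 6; r = 5.0.
Inside |z| < r: -4. Outside (|z| ≥ r): -6, 6.
p(0) = -144, so log|p(0)| = log(144) = 4.9698.
Apply Jensen: I(r) = log|p(0)| + Σ_k log(r/|z_k|), summed over zeros inside |z| < r.
  log(r/|z_k|) for z_k = -4: log(5.0/4) = 0.2231
  Outside zeros (-6, 6) contribute nothing to the Jensen sum.
Sum over inside zeros: 0.2231.
I(r) = log|p(0)| + (inside sum) = 4.9698 + 0.2231 = 5.1930.
Note: since some zeros are outside |z| ≤ r, the simplified n·log(r) form does NOT apply — only the inside zeros contribute.

I(r) ≈ 5.1930.


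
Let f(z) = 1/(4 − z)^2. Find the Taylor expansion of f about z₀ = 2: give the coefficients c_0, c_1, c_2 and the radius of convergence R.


Let w = z − z₀, so z = z₀ + w.
Then 4 − z = 4 − (z₀ + w) = (4 − z₀) − w = 2 − w.
f(z) = 1/(2 − w)^2 = (1/(2)^2) · (1 − w/(2))^{−2}.
By the binomial series (1−u)^{−2} = Σ_{n≥0} C(n+1, 1) u^n for |u|<1, with u = w/(2):
  c_n = C(n+1, 1) / (2)^(n+2).
  c_0 = 1/(2)^2 = 1/4.
  c_1 = 2/(2)^3 = 1/4.
  c_2 = 3/(2)^4 = 3/16.
The series is valid for |w/d| < 1, i.e. |z − z₀| < |d|.
Radius of convergence: R = |4 − z₀| = |2| = 2 (distance from z₀ to the singularity z = 4).

c_0 = 1/4, c_1 = 1/4, c_2 = 3/16; R = 2.


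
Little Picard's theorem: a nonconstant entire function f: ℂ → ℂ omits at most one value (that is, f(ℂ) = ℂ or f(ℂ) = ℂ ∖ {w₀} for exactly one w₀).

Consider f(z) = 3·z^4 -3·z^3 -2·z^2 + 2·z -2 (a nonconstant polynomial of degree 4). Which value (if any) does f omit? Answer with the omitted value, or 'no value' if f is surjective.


Little Picard bounds the complement of f(ℂ) to at most one point.
For every w ∈ ℂ, the equation p(z) − w = 0 is a nonconstant polynomial in z and hence has at least one root by the fundamental theorem of algebra. So p is surjective onto ℂ, omitting no value.

Omitted value: no value.


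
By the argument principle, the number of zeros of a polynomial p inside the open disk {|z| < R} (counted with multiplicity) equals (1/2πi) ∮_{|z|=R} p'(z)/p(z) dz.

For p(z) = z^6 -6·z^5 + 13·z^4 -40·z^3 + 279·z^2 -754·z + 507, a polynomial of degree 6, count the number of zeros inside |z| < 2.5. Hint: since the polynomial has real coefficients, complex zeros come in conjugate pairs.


The zeros of p are: 1, (3 + 2i), (3 - 2i), 3, (-2 + 3i), (-2 - 3i).
Their magnitudes are: 1, 3.606, 3.606, 3, 3.606, 3.606.
Zeros with |z| < R = 2.5: 1.
Count = 1.
By the argument principle, (1/2πi) ∮_{|z|=R} p'(z)/p(z) dz equals exactly this count.

Number of zeros inside |z| < 2.5: 1.


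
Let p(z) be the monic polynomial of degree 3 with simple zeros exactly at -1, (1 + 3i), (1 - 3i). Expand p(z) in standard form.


The polynomial is p(z) = ∏_{α ∈ S} (z − α), where S = {-1, (1 + 3i), (1 - 3i)}.
Expanding the product yields: p(z) = z^3 -z^2 + 8·z + 10.
Note conjugate pairs combine to real quadratics: (z − (1+3i))(z − (1−3i)) = z² − 2z + 10.
The resulting polynomial has degree 3 and real coefficients as required.

p(z) = z^3 -z^2 + 8·z + 10.


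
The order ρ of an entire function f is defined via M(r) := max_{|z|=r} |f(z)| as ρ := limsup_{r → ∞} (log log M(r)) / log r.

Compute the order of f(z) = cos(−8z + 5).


cos(w) is a linear combination of e^{iw} and e^{−iw} (or e^w, e^{−w} in the hyperbolic case), so |cos(w)| ≤ e^{|w|}. With w = −8z + 5, |w| ≤ 8|z| + 5 = 8r + 5 on |z| = r, giving M(r) ≤ e^{8r + 5}, so ρ ≤ 1. On a suitable ray (z = it for sin/cos; z = t for sinh/cosh, t real → ∞), |cos(−8z + 5)| grows like e^{8|t|}/2, so ρ ≥ 1. Hence ρ = 1.
Therefore ρ = 1.

Order ρ = 1.


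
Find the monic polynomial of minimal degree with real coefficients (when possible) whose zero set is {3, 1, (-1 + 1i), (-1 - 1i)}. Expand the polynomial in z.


The polynomial is p(z) = ∏_{α ∈ S} (z − α), where S = {3, 1, (-1 + 1i), (-1 - 1i)}.
Expanding the product yields: p(z) = z^4 -2·z^3 -3·z^2 -2·z + 6.
Note conjugate pairs combine to real quadratics: (z − (-1+1i))(z − (-1−1i)) = z² + 2z + 2.
The resulting polynomial has degree 4 and real coefficients as required.

p(z) = z^4 -2·z^3 -3·z^2 -2·z + 6.


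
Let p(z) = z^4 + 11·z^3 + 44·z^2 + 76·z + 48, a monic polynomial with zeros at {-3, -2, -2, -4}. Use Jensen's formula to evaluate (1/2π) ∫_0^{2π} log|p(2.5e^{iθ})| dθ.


Zeros: -4, -3, -2, -2; r = 2.5.
Inside |z| < r: -2, -2. Outside (|z| ≥ r): -4, -3.
p(0) = 48, so log|p(0)| = log(48) = 3.8712.
Apply Jensen: I(r) = log|p(0)| + Σ_k log(r/|z_k|), summed over zeros inside |z| < r.
  log(r/|z_k|) for z_k = -2: log(2.5/2) = 0.2231
  log(r/|z_k|) for z_k = -2: log(2.5/2) = 0.2231
  Outside zeros (-4, -3) contribute nothing to the Jensen sum.
Sum over inside zeros: 0.4463.
I(r) = log|p(0)| + (inside sum) = 3.8712 + 0.4463 = 4.3175.
Note: since some zeros are outside |z| ≤ r, the simplified n·log(r) form does NOT apply — only the inside zeros contribute.

I(r) ≈ 4.3175.


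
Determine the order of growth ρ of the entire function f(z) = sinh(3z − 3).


sinh(w) is a linear combination of e^{iw} and e^{−iw} (or e^w, e^{−w} in the hyperbolic case), so |sinh(w)| ≤ e^{|w|}. With w = 3z − 3, |w| ≤ 3|z| + 3 = 3r + 3 on |z| = r, giving M(r) ≤ e^{3r + 3}, so ρ ≤ 1. On a suitable ray (z = it for sin/cos; z = t for sinh/cosh, t real → ∞), |sinh(3z − 3)| grows like e^{3|t|}/2, so ρ ≥ 1. Hence ρ = 1.
Therefore ρ = 1.

Order ρ = 1.


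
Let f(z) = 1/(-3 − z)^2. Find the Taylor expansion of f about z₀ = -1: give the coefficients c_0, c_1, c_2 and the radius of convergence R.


Let w = z − z₀, so z = z₀ + w.
Then -3 − z = -3 − (z₀ + w) = (-3 − z₀) − w = -2 − w.
f(z) = 1/(-2 − w)^2 = (1/(-2)^2) · (1 − w/(-2))^{−2}.
By the binomial series (1−u)^{−2} = Σ_{n≥0} C(n+1, 1) u^n for |u|<1, with u = w/(-2):
  c_n = C(n+1, 1) / (-2)^(n+2).
  c_0 = 1/(-2)^2 = 1/4.
  c_1 = 2/(-2)^3 = -1/4.
  c_2 = 3/(-2)^4 = 3/16.
The series is valid for |w/d| < 1, i.e. |z − z₀| < |d|.
Radius of convergence: R = |-3 − z₀| = |-2| = 2 (distance from z₀ to the singularity z = -3).

c_0 = 1/4, c_1 = -1/4, c_2 = 3/16; R = 2.


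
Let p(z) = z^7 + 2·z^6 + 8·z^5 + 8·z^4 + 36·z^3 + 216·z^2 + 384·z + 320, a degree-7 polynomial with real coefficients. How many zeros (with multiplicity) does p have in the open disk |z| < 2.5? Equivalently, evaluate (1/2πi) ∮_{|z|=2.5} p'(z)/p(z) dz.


The zeros of p are: (-1 + 3i), (-1 - 3i), -2, (-1 + 1i), (-1 - 1i), (2 + 2i), (2 - 2i).
Their magnitudes are: 3.162, 3.162, 2, 1.414, 1.414, 2.828, 2.828.
Zeros with |z| < R = 2.5: -2, (-1 + 1i), (-1 - 1i).
Count = 3.
By the argument principle, (1/2πi) ∮_{|z|=R} p'(z)/p(z) dz equals exactly this count.

Number of zeros inside |z| < 2.5: 3.


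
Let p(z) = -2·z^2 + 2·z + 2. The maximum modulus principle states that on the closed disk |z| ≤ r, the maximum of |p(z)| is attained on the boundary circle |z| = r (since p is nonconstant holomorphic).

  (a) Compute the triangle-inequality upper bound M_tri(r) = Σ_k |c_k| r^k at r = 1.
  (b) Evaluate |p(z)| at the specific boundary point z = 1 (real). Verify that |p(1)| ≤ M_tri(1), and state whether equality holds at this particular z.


Coefficients: c_0 = 2, c_1 = 2, c_2 = -2. Radius r = 1.
Part (a). Triangle bound: M_tri(r) = Σ_k |c_k| r^k
  = |2|·1^0 + |2|·1^1 + |-2|·1^2
  = 2 + 2 + 2 = 6.
This bounds M(r) := max_{|z|=r} |p(z)| from above; equality holds iff all terms c_k z^k can be made to align in phase at a single z on |z|=r.
Part (b). At z = 1 (real, on the circle |z| = r):
  p(1) = (2)·1^0 + (2)·1^1 + (-2)·1^2 = 2.
  |p(1)| = 2.
Check: |p(1)| = 2 ≤ 6 = M_tri(1). ✓ Equality does not hold at z = 1 (the coefficients have mixed signs, so the terms do not all align in phase there).

M_tri(1) = 6; |p(1)| = 2; equality at z=1: no.


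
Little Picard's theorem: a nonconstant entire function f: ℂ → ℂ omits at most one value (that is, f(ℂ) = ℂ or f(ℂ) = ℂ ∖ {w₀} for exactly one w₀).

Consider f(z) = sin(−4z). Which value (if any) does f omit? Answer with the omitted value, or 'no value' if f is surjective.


Little Picard bounds the complement of f(ℂ) to at most one point.
sin is entire and surjective onto ℂ: for every w ∈ ℂ, sin(ζ) = w has a solution ζ ∈ ℂ (e.g., via the complex inverse arcsin). With ζ = −4z this gives z = ζ/(-4). Then 1·sin(−4z) takes every value in 1·ℂ = ℂ, and adding 0 is a bijection of ℂ. So f is surjective and omits no value. (Note: only on the real line is sin bounded by [−1, 1].)

Omitted value: no value.


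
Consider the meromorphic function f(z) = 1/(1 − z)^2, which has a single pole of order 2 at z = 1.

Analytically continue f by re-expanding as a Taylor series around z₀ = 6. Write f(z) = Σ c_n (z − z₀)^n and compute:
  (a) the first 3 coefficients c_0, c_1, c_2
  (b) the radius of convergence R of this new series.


Let w = z − z₀, so z = z₀ + w.
Then 1 − z = 1 − (z₀ + w) = (1 − z₀) − w = -5 − w.
f(z) = 1/(-5 − w)^2 = (1/(-5)^2) · (1 − w/(-5))^{−2}.
By the binomial series (1−u)^{−2} = Σ_{n≥0} C(n+1, 1) u^n for |u|<1, with u = w/(-5):
  c_n = C(n+1, 1) / (-5)^(n+2).
  c_0 = 1/(-5)^2 = 1/25.
  c_1 = 2/(-5)^3 = -2/125.
  c_2 = 3/(-5)^4 = 3/625.
The series is valid for |w/d| < 1, i.e. |z − z₀| < |d|.
Radius of convergence: R = |1 − z₀| = |-5| = 5 (distance from z₀ to the singularity z = 1).

c_0 = 1/25, c_1 = -2/125, c_2 = 3/625; R = 5.


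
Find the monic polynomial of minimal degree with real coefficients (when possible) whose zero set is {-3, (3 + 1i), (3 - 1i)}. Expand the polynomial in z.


The polynomial is p(z) = ∏_{α ∈ S} (z − α), where S = {-3, (3 + 1i), (3 - 1i)}.
Expanding the product yields: p(z) = z^3 -3·z^2 -8·z + 30.
Note conjugate pairs combine to real quadratics: (z − (3+1i))(z − (3−1i)) = z² − 6z + 10.
The resulting polynomial has degree 3 and real coefficients as required.

p(z) = z^3 -3·z^2 -8·z + 30.


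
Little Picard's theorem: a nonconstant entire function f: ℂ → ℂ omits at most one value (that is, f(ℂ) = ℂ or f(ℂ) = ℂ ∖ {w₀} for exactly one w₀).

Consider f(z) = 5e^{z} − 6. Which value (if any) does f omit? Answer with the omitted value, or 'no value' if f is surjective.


Little Picard bounds the complement of f(ℂ) to at most one point.
e^{z} is never zero on ℂ, so 5·e^{z} takes every value in ℂ ∖ {0}. Adding -6 shifts the range to ℂ ∖ {-6}. Thus f omits exactly the value -6.

Omitted value: -6.


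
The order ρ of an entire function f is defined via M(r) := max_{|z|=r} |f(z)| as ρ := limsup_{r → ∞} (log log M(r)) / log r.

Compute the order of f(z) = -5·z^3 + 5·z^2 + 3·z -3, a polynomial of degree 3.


|f(z)| ≤ Σ|c_k|·r^k = O(r^3) as r → ∞. Polynomial growth is O(e^{r^ε}) for every ε > 0 (since r^3/e^{r^ε} → 0), so ρ ≤ ε for all ε > 0, i.e. ρ = 0. Every nonconstant polynomial has order 0.
Therefore ρ = 0.

Order ρ = 0.


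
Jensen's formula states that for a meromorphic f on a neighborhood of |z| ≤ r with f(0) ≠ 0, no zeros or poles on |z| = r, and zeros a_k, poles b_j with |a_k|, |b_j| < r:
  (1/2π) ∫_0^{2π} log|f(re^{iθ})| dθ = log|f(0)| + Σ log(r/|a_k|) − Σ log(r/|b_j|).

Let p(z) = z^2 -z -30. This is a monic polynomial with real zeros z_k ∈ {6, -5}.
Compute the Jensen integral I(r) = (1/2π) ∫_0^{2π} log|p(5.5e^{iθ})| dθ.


Zeros: -5, 6; r = 5.5.
Inside |z| < r: -5. Outside (|z| ≥ r): 6.
p(0) = -30, so log|p(0)| = log(30) = 3.4012.
Apply Jensen: I(r) = log|p(0)| + Σ_k log(r/|z_k|), summed over zeros inside |z| < r.
  log(r/|z_k|) for z_k = -5: log(5.5/5) = 0.0953
  Outside zeros (6) contribute nothing to the Jensen sum.
Sum over inside zeros: 0.0953.
I(r) = log|p(0)| + (inside sum) = 3.4012 + 0.0953 = 3.4965.
Note: since some zeros are outside |z| ≤ r, the simplified n·log(r) form does NOT apply — only the inside zeros contribute.

I(r) ≈ 3.4965.


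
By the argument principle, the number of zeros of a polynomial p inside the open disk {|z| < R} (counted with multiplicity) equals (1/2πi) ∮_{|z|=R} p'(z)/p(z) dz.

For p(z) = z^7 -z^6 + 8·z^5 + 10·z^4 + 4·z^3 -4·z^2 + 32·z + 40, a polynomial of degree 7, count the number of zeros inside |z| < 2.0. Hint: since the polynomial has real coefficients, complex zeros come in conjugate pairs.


The zeros of p are: (1 + 1i), (1 - 1i), -1, (1 + 3i), (1 - 3i), (-1 + 1i), (-1 - 1i).
Their magnitudes are: 1.414, 1.414, 1, 3.162, 3.162, 1.414, 1.414.
Zeros with |z| < R = 2.0: (1 + 1i), (1 - 1i), -1, (-1 + 1i), (-1 - 1i).
Count = 5.
By the argument principle, (1/2πi) ∮_{|z|=R} p'(z)/p(z) dz equals exactly this count.

Number of zeros inside |z| < 2.0: 5.


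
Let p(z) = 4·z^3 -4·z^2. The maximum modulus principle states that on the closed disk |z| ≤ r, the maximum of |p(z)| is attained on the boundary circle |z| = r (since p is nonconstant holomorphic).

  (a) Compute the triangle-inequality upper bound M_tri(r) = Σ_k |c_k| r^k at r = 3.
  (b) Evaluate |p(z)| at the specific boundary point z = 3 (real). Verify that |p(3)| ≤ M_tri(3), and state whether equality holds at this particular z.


Coefficients: c_0 = 0, c_1 = 0, c_2 = -4, c_3 = 4. Radius r = 3.
Part (a). Triangle bound: M_tri(r) = Σ_k |c_k| r^k
  = |0|·3^0 + |0|·3^1 + |-4|·3^2 + |4|·3^3
  = 0 + 0 + 36 + 108 = 144.
This bounds M(r) := max_{|z|=r} |p(z)| from above; equality holds iff all terms c_k z^k can be made to align in phase at a single z on |z|=r.
Part (b). At z = 3 (real, on the circle |z| = r):
  p(3) = (0)·3^0 + (0)·3^1 + (-4)·3^2 + (4)·3^3 = 72.
  |p(3)| = 72.
Check: |p(3)| = 72 ≤ 144 = M_tri(3). ✓ Equality does not hold at z = 3 (the coefficients have mixed signs, so the terms do not all align in phase there).

M_tri(3) = 144; |p(3)| = 72; equality at z=3: no.


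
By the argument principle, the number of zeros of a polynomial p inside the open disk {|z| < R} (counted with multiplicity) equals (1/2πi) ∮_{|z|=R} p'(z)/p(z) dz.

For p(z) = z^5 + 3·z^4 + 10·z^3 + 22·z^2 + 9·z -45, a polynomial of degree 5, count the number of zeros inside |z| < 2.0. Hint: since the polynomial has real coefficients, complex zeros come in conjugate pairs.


The zeros of p are: (0 + 3i), (0 - 3i), (-2 + 1i), (-2 - 1i), 1.
Their magnitudes are: 3, 3, 2.236, 2.236, 1.
Zeros with |z| < R = 2.0: 1.
Count = 1.
By the argument principle, (1/2πi) ∮_{|z|=R} p'(z)/p(z) dz equals exactly this count.

Number of zeros inside |z| < 2.0: 1.


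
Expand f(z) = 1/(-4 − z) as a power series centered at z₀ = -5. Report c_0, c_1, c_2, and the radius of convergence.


Let w = z − z₀, so z = z₀ + w.
Then -4 − z = -4 − (z₀ + w) = (-4 − z₀) − w = 1 − w.
f(z) = 1/(1 − w) = (1/(1)) · 1/(1 − w/(1)) = Σ_{n≥0} w^n / (1)^(n+1).
So c_n = 1/(1)^(n+1):
  c_0 = 1/(1)^1 = 1.
  c_1 = 1/(1)^2 = 1.
  c_2 = 1/(1)^3 = 1.
The series is valid for |w/d| < 1, i.e. |z − z₀| < |d|.
Radius of convergence: R = |-4 − z₀| = |1| = 1 (distance from z₀ to the singularity z = -4).

c_0 = 1, c_1 = 1, c_2 = 1; R = 1.


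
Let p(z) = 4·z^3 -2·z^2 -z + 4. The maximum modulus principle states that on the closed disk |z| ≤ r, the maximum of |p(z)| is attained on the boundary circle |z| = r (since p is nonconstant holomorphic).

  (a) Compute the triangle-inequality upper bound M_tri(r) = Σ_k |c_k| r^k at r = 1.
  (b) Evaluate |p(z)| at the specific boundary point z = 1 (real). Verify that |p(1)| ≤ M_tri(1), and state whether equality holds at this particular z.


Coefficients: c_0 = 4, c_1 = -1, c_2 = -2, c_3 = 4. Radius r = 1.
Part (a). Triangle bound: M_tri(r) = Σ_k |c_k| r^k
  = |4|·1^0 + |-1|·1^1 + |-2|·1^2 + |4|·1^3
  = 4 + 1 + 2 + 4 = 11.
This bounds M(r) := max_{|z|=r} |p(z)| from above; equality holds iff all terms c_k z^k can be made to align in phase at a single z on |z|=r.
Part (b). At z = 1 (real, on the circle |z| = r):
  p(1) = (4)·1^0 + (-1)·1^1 + (-2)·1^2 + (4)·1^3 = 5.
  |p(1)| = 5.
Check: |p(1)| = 5 ≤ 11 = M_tri(1). ✓ Equality does not hold at z = 1 (the coefficients have mixed signs, so the terms do not all align in phase there).

M_tri(1) = 11; |p(1)| = 5; equality at z=1: no.


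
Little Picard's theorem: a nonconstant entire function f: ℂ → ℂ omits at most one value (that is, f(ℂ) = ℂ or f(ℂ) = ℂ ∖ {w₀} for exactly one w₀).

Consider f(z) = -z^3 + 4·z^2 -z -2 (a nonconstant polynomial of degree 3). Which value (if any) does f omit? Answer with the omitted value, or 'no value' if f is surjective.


Little Picard bounds the complement of f(ℂ) to at most one point.
For every w ∈ ℂ, the equation p(z) − w = 0 is a nonconstant polynomial in z and hence has at least one root by the fundamental theorem of algebra. So p is surjective onto ℂ, omitting no value.

Omitted value: no value.


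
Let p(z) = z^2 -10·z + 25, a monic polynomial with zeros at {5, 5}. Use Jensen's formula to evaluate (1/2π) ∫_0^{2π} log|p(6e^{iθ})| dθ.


Zeros: 5, 5; r = 6.
Inside |z| < r: 5, 5. Outside (|z| ≥ r): ∅.
p(0) = 25, so log|p(0)| = log(25) = 3.2189.
Apply Jensen: I(r) = log|p(0)| + Σ_k log(r/|z_k|), summed over zeros inside |z| < r.
  log(r/|z_k|) for z_k = 5: log(6/5) = 0.1823
  log(r/|z_k|) for z_k = 5: log(6/5) = 0.1823
Sum over inside zeros: 0.3646.
I(r) = log|p(0)| + (inside sum) = 3.2189 + 0.3646 = 3.5835.
Closed form (all zeros inside, monic): I(r) = n·log(r) = 2·log(6) = 3.5835. ✓

I(r) ≈ 3.5835.


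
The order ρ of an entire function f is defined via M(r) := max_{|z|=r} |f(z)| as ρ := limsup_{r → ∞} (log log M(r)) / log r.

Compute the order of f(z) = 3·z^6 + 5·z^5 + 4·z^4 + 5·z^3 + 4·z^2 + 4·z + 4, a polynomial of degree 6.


|f(z)| ≤ Σ|c_k|·r^k = O(r^6) as r → ∞. Polynomial growth is O(e^{r^ε}) for every ε > 0 (since r^6/e^{r^ε} → 0), so ρ ≤ ε for all ε > 0, i.e. ρ = 0. Every nonconstant polynomial has order 0.
Therefore ρ = 0.

Order ρ = 0.


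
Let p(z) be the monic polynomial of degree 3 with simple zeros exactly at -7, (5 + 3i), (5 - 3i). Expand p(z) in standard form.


The polynomial is p(z) = ∏_{α ∈ S} (z − α), where S = {-7, (5 + 3i), (5 - 3i)}.
Expanding the product yields: p(z) = z^3 -3·z^2 -36·z + 238.
Note conjugate pairs combine to real quadratics: (z − (5+3i))(z − (5−3i)) = z² − 10z + 34.
The resulting polynomial has degree 3 and real coefficients as required.

p(z) = z^3 -3·z^2 -36·z + 238.


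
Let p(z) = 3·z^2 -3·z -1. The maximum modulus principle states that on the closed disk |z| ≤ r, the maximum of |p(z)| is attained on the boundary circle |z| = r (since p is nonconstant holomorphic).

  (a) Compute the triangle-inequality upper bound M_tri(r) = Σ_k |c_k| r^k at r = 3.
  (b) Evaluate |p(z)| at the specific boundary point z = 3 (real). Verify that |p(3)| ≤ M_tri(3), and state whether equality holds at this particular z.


Coefficients: c_0 = -1, c_1 = -3, c_2 = 3. Radius r = 3.
Part (a). Triangle bound: M_tri(r) = Σ_k |c_k| r^k
  = |-1|·3^0 + |-3|·3^1 + |3|·3^2
  = 1 + 9 + 27 = 37.
This bounds M(r) := max_{|z|=r} |p(z)| from above; equality holds iff all terms c_k z^k can be made to align in phase at a single z on |z|=r.
Part (b). At z = 3 (real, on the circle |z| = r):
  p(3) = (-1)·3^0 + (-3)·3^1 + (3)·3^2 = 17.
  |p(3)| = 17.
Check: |p(3)| = 17 ≤ 37 = M_tri(3). ✓ Equality does not hold at z = 3 (the coefficients have mixed signs, so the terms do not all align in phase there).

M_tri(3) = 37; |p(3)| = 17; equality at z=3: no.


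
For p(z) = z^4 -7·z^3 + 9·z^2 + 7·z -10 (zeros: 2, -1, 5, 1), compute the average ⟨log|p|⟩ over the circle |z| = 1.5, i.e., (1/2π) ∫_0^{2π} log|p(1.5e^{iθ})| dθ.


Zeros: -1, 1, 2, 5; r = 1.5.
Inside |z| < r: -1, 1. Outside (|z| ≥ r): 2, 5.
p(0) = -10, so log|p(0)| = log(10) = 2.3026.
Apply Jensen: I(r) = log|p(0)| + Σ_k log(r/|z_k|), summed over zeros inside |z| < r.
  log(r/|z_k|) for z_k = -1: log(1.5/1) = 0.4055
  log(r/|z_k|) for z_k = 1: log(1.5/1) = 0.4055
  Outside zeros (2, 5) contribute nothing to the Jensen sum.
Sum over inside zeros: 0.8109.
I(r) = log|p(0)| + (inside sum) = 2.3026 + 0.8109 = 3.1135.
Note: since some zeros are outside |z| ≤ r, the simplified n·log(r) form does NOT apply — only the inside zeros contribute.

I(r) ≈ 3.1135.


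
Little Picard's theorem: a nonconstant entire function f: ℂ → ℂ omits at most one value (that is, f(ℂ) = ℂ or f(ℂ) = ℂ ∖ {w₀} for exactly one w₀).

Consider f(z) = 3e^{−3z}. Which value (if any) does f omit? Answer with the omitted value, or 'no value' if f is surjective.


Little Picard bounds the complement of f(ℂ) to at most one point.
e^{−3z} is never zero on ℂ, so 3·e^{−3z} takes every value in ℂ ∖ {0}. Adding 0 shifts the range to ℂ ∖ {0}. Thus f omits exactly the value 0.

Omitted value: 0.


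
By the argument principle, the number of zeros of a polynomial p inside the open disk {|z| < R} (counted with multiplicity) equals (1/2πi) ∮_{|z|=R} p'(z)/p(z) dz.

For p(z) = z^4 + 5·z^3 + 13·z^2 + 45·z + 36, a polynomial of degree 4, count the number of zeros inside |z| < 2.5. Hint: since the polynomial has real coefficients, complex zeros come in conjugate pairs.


The zeros of p are: -1, (0 + 3i), (0 - 3i), -4.
Their magnitudes are: 1, 3, 3, 4.
Zeros with |z| < R = 2.5: -1.
Count = 1.
By the argument principle, (1/2πi) ∮_{|z|=R} p'(z)/p(z) dz equals exactly this count.

Number of zeros inside |z| < 2.5: 1.


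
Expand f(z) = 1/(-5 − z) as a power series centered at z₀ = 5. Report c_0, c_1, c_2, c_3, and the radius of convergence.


Let w = z − z₀, so z = z₀ + w.
Then -5 − z = -5 − (z₀ + w) = (-5 − z₀) − w = -10 − w.
f(z) = 1/(-10 − w) = (1/(-10)) · 1/(1 − w/(-10)) = Σ_{n≥0} w^n / (-10)^(n+1).
So c_n = 1/(-10)^(n+1):
  c_0 = 1/(-10)^1 = -1/10.
  c_1 = 1/(-10)^2 = 1/100.
  c_2 = 1/(-10)^3 = -1/1000.
  c_3 = 1/(-10)^4 = 1/10000.
The series is valid for |w/d| < 1, i.e. |z − z₀| < |d|.
Radius of convergence: R = |-5 − z₀| = |-10| = 10 (distance from z₀ to the singularity z = -5).

c_0 = -1/10, c_1 = 1/100, c_2 = -1/1000, c_3 = 1/10000; R = 10.


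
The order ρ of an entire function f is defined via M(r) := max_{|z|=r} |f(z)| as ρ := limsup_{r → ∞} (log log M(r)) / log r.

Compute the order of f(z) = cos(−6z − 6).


cos(w) is a linear combination of e^{iw} and e^{−iw} (or e^w, e^{−w} in the hyperbolic case), so |cos(w)| ≤ e^{|w|}. With w = −6z − 6, |w| ≤ 6|z| + 6 = 6r + 6 on |z| = r, giving M(r) ≤ e^{6r + 6}, so ρ ≤ 1. On a suitable ray (z = it for sin/cos; z = t for sinh/cosh, t real → ∞), |cos(−6z − 6)| grows like e^{6|t|}/2, so ρ ≥ 1. Hence ρ = 1.
Therefore ρ = 1.

Order ρ = 1.


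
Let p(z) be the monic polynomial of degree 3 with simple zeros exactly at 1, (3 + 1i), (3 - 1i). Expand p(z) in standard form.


The polynomial is p(z) = ∏_{α ∈ S} (z − α), where S = {1, (3 + 1i), (3 - 1i)}.
Expanding the product yields: p(z) = z^3 -7·z^2 + 16·z -10.
Note conjugate pairs combine to real quadratics: (z − (3+1i))(z − (3−1i)) = z² − 6z + 10.
The resulting polynomial has degree 3 and real coefficients as required.

p(z) = z^3 -7·z^2 + 16·z -10.


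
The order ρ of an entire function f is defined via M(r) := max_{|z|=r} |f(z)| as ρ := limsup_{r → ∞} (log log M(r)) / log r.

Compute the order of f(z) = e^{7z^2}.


|e^{7z^2}| = e^{Re(7·z^2) + 0} ≤ e^{7|z|^2 + 0} = e^{7r^2 + 0} on |z| = r, so ρ ≤ 2. Choosing z on |z|=r so that 7·z^2 is real positive (always possible by picking arg z appropriately) gives |f(z)| = e^{7r^2 + 0}, matching the bound. The additive constant 0 does not affect log log M(r) ~ 2·log r. Hence ρ = 2.
Therefore ρ = 2.

Order ρ = 2.


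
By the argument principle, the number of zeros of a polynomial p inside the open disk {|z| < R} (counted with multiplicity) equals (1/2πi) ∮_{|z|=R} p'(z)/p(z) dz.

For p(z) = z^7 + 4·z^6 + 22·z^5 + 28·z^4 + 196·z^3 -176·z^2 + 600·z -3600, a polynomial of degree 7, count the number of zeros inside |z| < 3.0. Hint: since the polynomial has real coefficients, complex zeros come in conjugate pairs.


The zeros of p are: (-1 + 3i), (-1 - 3i), (-3 + 3i), (-3 - 3i), (1 + 3i), (1 - 3i), 2.
Their magnitudes are: 3.162, 3.162, 4.243, 4.243, 3.162, 3.162, 2.
Zeros with |z| < R = 3.0: 2.
Count = 1.
By the argument principle, (1/2πi) ∮_{|z|=R} p'(z)/p(z) dz equals exactly this count.

Number of zeros inside |z| < 3.0: 1.


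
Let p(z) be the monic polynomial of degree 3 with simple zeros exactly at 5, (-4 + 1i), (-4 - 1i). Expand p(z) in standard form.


The polynomial is p(z) = ∏_{α ∈ S} (z − α), where S = {5, (-4 + 1i), (-4 - 1i)}.
Expanding the product yields: p(z) = z^3 + 3·z^2 -23·z -85.
Note conjugate pairs combine to real quadratics: (z − (-4+1i))(z − (-4−1i)) = z² + 8z + 17.
The resulting polynomial has degree 3 and real coefficients as required.

p(z) = z^3 + 3·z^2 -23·z -85.


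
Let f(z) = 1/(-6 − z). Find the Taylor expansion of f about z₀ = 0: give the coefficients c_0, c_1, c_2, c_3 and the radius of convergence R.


Let w = z − z₀, so z = z₀ + w.
Then -6 − z = -6 − (z₀ + w) = (-6 − z₀) − w = -6 − w.
f(z) = 1/(-6 − w) = (1/(-6)) · 1/(1 − w/(-6)) = Σ_{n≥0} w^n / (-6)^(n+1).
So c_n = 1/(-6)^(n+1):
  c_0 = 1/(-6)^1 = -1/6.
  c_1 = 1/(-6)^2 = 1/36.
  c_2 = 1/(-6)^3 = -1/216.
  c_3 = 1/(-6)^4 = 1/1296.
The series is valid for |w/d| < 1, i.e. |z − z₀| < |d|.
Radius of convergence: R = |-6 − z₀| = |-6| = 6 (distance from z₀ to the singularity z = -6).

c_0 = -1/6, c_1 = 1/36, c_2 = -1/216, c_3 = 1/1296; R = 6.


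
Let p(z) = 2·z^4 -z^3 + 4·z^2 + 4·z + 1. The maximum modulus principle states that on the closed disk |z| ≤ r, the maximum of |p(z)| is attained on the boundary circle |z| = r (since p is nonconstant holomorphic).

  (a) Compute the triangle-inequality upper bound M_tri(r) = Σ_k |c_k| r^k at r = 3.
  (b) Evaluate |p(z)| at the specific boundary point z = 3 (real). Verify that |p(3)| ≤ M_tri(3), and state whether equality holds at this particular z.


Coefficients: c_0 = 1, c_1 = 4, c_2 = 4, c_3 = -1, c_4 = 2. Radius r = 3.
Part (a). Triangle bound: M_tri(r) = Σ_k |c_k| r^k
  = |1|·3^0 + |4|·3^1 + |4|·3^2 + |-1|·3^3 + |2|·3^4
  = 1 + 12 + 36 + 27 + 162 = 238.
This bounds M(r) := max_{|z|=r} |p(z)| from above; equality holds iff all terms c_k z^k can be made to align in phase at a single z on |z|=r.
Part (b). At z = 3 (real, on the circle |z| = r):
  p(3) = (1)·3^0 + (4)·3^1 + (4)·3^2 + (-1)·3^3 + (2)·3^4 = 184.
  |p(3)| = 184.
Check: |p(3)| = 184 ≤ 238 = M_tri(3). ✓ Equality does not hold at z = 3 (the coefficients have mixed signs, so the terms do not all align in phase there).

M_tri(3) = 238; |p(3)| = 184; equality at z=3: no.
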